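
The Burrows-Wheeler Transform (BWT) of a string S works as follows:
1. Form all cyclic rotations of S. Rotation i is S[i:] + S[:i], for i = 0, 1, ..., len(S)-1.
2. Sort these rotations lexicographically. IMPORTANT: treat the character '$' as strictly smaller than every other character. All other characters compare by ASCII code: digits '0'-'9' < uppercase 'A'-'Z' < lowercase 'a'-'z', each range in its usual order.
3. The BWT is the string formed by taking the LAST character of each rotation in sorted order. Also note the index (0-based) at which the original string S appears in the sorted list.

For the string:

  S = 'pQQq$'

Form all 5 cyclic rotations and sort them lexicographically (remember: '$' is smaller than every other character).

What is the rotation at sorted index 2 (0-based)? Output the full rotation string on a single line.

All 5 rotations (rotation i = S[i:]+S[:i]):
  rot[0] = pQQq$
  rot[1] = QQq$p
  rot[2] = Qq$pQ
  rot[3] = q$pQQ
  rot[4] = $pQQq
Sorted (with $ < everything):
  sorted[0] = $pQQq
  sorted[1] = QQq$p
  sorted[2] = Qq$pQ
  sorted[3] = pQQq$
  sorted[4] = q$pQQ
sorted[2] = Qq$pQ

Answer: Qq$pQ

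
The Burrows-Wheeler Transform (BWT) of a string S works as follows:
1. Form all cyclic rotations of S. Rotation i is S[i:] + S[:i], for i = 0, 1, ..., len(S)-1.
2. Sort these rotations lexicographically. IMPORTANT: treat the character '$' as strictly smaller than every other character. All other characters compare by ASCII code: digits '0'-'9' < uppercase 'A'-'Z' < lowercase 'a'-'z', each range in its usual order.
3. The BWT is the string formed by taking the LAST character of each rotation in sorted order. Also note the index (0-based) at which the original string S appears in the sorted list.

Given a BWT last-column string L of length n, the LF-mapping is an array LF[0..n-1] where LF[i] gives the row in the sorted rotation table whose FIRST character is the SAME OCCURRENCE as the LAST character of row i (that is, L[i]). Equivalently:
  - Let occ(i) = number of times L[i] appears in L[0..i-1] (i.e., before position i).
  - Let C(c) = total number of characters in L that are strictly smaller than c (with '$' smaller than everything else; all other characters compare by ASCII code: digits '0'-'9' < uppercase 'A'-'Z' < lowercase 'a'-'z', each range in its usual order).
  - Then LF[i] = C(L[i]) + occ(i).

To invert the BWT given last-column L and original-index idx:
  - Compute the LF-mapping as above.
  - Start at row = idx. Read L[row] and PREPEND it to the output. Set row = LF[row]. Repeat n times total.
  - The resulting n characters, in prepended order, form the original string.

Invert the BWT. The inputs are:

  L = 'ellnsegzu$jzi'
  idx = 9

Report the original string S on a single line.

Answer: sizzlejungle$

Derivation:
LF mapping: 1 6 7 8 9 2 3 11 10 0 5 12 4
Walk LF starting at row 9, prepending L[row]:
  step 1: row=9, L[9]='$', prepend. Next row=LF[9]=0
  step 2: row=0, L[0]='e', prepend. Next row=LF[0]=1
  step 3: row=1, L[1]='l', prepend. Next row=LF[1]=6
  step 4: row=6, L[6]='g', prepend. Next row=LF[6]=3
  step 5: row=3, L[3]='n', prepend. Next row=LF[3]=8
  step 6: row=8, L[8]='u', prepend. Next row=LF[8]=10
  step 7: row=10, L[10]='j', prepend. Next row=LF[10]=5
  step 8: row=5, L[5]='e', prepend. Next row=LF[5]=2
  step 9: row=2, L[2]='l', prepend. Next row=LF[2]=7
  step 10: row=7, L[7]='z', prepend. Next row=LF[7]=11
  step 11: row=11, L[11]='z', prepend. Next row=LF[11]=12
  step 12: row=12, L[12]='i', prepend. Next row=LF[12]=4
  step 13: row=4, L[4]='s', prepend. Next row=LF[4]=9
Reversed output: sizzlejungle$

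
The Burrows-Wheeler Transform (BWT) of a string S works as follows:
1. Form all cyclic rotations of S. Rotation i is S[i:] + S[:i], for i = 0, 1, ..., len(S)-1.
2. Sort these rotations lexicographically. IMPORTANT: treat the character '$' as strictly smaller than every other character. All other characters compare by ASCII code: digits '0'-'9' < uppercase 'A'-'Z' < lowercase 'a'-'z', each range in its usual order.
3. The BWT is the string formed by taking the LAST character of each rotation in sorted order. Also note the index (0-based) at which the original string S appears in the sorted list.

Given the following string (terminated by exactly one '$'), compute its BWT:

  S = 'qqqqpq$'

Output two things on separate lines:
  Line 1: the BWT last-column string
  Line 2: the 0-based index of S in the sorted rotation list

All 7 rotations (rotation i = S[i:]+S[:i]):
  rot[0] = qqqqpq$
  rot[1] = qqqpq$q
  rot[2] = qqpq$qq
  rot[3] = qpq$qqq
  rot[4] = pq$qqqq
  rot[5] = q$qqqqp
  rot[6] = $qqqqpq
Sorted (with $ < everything):
  sorted[0] = $qqqqpq  (last char: 'q')
  sorted[1] = pq$qqqq  (last char: 'q')
  sorted[2] = q$qqqqp  (last char: 'p')
  sorted[3] = qpq$qqq  (last char: 'q')
  sorted[4] = qqpq$qq  (last char: 'q')
  sorted[5] = qqqpq$q  (last char: 'q')
  sorted[6] = qqqqpq$  (last char: '$')
Last column: qqpqqq$
Original string S is at sorted index 6

Answer: qqpqqq$
6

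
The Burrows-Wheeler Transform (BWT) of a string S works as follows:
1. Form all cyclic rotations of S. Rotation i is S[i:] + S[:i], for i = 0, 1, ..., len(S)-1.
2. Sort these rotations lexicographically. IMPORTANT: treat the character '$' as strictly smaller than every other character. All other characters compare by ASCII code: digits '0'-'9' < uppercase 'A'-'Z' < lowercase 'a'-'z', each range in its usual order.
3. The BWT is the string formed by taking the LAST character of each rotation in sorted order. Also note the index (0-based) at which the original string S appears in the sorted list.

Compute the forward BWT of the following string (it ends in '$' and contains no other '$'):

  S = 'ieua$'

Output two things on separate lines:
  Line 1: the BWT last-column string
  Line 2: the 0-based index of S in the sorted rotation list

Answer: aui$e
3

Derivation:
All 5 rotations (rotation i = S[i:]+S[:i]):
  rot[0] = ieua$
  rot[1] = eua$i
  rot[2] = ua$ie
  rot[3] = a$ieu
  rot[4] = $ieua
Sorted (with $ < everything):
  sorted[0] = $ieua  (last char: 'a')
  sorted[1] = a$ieu  (last char: 'u')
  sorted[2] = eua$i  (last char: 'i')
  sorted[3] = ieua$  (last char: '$')
  sorted[4] = ua$ie  (last char: 'e')
Last column: aui$e
Original string S is at sorted index 3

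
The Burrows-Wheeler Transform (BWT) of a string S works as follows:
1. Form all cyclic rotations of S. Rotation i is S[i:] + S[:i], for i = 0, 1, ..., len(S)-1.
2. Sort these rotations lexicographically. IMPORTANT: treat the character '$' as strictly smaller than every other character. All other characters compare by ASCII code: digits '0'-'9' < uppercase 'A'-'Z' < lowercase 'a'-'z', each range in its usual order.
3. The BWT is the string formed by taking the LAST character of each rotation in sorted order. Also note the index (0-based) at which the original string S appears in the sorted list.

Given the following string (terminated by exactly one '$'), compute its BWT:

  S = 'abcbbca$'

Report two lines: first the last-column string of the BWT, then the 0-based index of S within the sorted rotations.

All 8 rotations (rotation i = S[i:]+S[:i]):
  rot[0] = abcbbca$
  rot[1] = bcbbca$a
  rot[2] = cbbca$ab
  rot[3] = bbca$abc
  rot[4] = bca$abcb
  rot[5] = ca$abcbb
  rot[6] = a$abcbbc
  rot[7] = $abcbbca
Sorted (with $ < everything):
  sorted[0] = $abcbbca  (last char: 'a')
  sorted[1] = a$abcbbc  (last char: 'c')
  sorted[2] = abcbbca$  (last char: '$')
  sorted[3] = bbca$abc  (last char: 'c')
  sorted[4] = bca$abcb  (last char: 'b')
  sorted[5] = bcbbca$a  (last char: 'a')
  sorted[6] = ca$abcbb  (last char: 'b')
  sorted[7] = cbbca$ab  (last char: 'b')
Last column: ac$cbabb
Original string S is at sorted index 2

Answer: ac$cbabb
2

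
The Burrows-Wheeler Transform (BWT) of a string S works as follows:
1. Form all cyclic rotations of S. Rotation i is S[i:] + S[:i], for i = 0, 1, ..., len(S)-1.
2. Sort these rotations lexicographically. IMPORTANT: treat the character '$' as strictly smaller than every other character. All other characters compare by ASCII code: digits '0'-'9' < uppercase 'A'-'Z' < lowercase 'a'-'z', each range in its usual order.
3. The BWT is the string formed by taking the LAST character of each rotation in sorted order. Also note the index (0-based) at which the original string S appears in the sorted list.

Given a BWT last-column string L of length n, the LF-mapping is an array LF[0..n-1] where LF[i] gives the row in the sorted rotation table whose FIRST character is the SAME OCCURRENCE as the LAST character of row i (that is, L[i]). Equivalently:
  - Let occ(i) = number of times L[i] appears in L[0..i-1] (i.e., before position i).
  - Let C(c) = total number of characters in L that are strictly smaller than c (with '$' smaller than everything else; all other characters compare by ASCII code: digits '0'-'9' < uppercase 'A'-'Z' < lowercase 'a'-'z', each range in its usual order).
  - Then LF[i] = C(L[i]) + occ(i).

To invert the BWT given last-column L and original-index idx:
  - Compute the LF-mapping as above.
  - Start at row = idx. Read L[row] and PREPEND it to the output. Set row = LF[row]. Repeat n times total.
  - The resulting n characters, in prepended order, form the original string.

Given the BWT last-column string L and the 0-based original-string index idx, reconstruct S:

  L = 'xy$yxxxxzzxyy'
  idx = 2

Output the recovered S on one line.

LF mapping: 1 7 0 8 2 3 4 5 11 12 6 9 10
Walk LF starting at row 2, prepending L[row]:
  step 1: row=2, L[2]='$', prepend. Next row=LF[2]=0
  step 2: row=0, L[0]='x', prepend. Next row=LF[0]=1
  step 3: row=1, L[1]='y', prepend. Next row=LF[1]=7
  step 4: row=7, L[7]='x', prepend. Next row=LF[7]=5
  step 5: row=5, L[5]='x', prepend. Next row=LF[5]=3
  step 6: row=3, L[3]='y', prepend. Next row=LF[3]=8
  step 7: row=8, L[8]='z', prepend. Next row=LF[8]=11
  step 8: row=11, L[11]='y', prepend. Next row=LF[11]=9
  step 9: row=9, L[9]='z', prepend. Next row=LF[9]=12
  step 10: row=12, L[12]='y', prepend. Next row=LF[12]=10
  step 11: row=10, L[10]='x', prepend. Next row=LF[10]=6
  step 12: row=6, L[6]='x', prepend. Next row=LF[6]=4
  step 13: row=4, L[4]='x', prepend. Next row=LF[4]=2
Reversed output: xxxyzyzyxxyx$

Answer: xxxyzyzyxxyx$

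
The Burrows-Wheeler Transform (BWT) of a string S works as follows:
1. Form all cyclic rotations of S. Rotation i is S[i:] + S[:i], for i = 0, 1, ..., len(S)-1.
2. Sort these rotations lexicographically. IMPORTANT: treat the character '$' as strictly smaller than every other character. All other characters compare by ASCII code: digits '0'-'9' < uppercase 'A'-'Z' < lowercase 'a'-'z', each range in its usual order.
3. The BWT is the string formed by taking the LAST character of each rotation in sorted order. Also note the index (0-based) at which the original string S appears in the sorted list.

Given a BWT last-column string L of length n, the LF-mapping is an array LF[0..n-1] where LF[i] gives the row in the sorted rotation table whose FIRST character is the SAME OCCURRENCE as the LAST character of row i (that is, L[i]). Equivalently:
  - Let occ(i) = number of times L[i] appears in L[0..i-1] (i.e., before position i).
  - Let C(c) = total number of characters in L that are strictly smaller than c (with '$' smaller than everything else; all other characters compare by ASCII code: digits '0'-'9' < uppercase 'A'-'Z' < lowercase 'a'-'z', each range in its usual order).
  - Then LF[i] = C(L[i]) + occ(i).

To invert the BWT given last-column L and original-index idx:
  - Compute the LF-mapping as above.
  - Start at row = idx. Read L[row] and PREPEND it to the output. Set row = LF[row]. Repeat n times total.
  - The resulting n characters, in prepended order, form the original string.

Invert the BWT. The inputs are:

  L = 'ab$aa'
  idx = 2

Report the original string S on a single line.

LF mapping: 1 4 0 2 3
Walk LF starting at row 2, prepending L[row]:
  step 1: row=2, L[2]='$', prepend. Next row=LF[2]=0
  step 2: row=0, L[0]='a', prepend. Next row=LF[0]=1
  step 3: row=1, L[1]='b', prepend. Next row=LF[1]=4
  step 4: row=4, L[4]='a', prepend. Next row=LF[4]=3
  step 5: row=3, L[3]='a', prepend. Next row=LF[3]=2
Reversed output: aaba$

Answer: aaba$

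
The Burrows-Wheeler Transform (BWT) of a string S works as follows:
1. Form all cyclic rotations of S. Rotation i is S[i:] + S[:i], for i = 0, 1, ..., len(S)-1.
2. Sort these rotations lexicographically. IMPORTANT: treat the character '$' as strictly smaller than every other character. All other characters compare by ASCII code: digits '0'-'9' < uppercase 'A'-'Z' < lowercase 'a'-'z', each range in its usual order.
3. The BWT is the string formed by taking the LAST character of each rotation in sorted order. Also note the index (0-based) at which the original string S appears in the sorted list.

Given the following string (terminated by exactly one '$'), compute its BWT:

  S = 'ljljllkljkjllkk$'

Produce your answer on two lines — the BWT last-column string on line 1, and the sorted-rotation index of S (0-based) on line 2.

All 16 rotations (rotation i = S[i:]+S[:i]):
  rot[0] = ljljllkljkjllkk$
  rot[1] = jljllkljkjllkk$l
  rot[2] = ljllkljkjllkk$lj
  rot[3] = jllkljkjllkk$ljl
  rot[4] = llkljkjllkk$ljlj
  rot[5] = lkljkjllkk$ljljl
  rot[6] = kljkjllkk$ljljll
  rot[7] = ljkjllkk$ljljllk
  rot[8] = jkjllkk$ljljllkl
  rot[9] = kjllkk$ljljllklj
  rot[10] = jllkk$ljljllkljk
  rot[11] = llkk$ljljllkljkj
  rot[12] = lkk$ljljllkljkjl
  rot[13] = kk$ljljllkljkjll
  rot[14] = k$ljljllkljkjllk
  rot[15] = $ljljllkljkjllkk
Sorted (with $ < everything):
  sorted[0] = $ljljllkljkjllkk  (last char: 'k')
  sorted[1] = jkjllkk$ljljllkl  (last char: 'l')
  sorted[2] = jljllkljkjllkk$l  (last char: 'l')
  sorted[3] = jllkk$ljljllkljk  (last char: 'k')
  sorted[4] = jllkljkjllkk$ljl  (last char: 'l')
  sorted[5] = k$ljljllkljkjllk  (last char: 'k')
  sorted[6] = kjllkk$ljljllklj  (last char: 'j')
  sorted[7] = kk$ljljllkljkjll  (last char: 'l')
  sorted[8] = kljkjllkk$ljljll  (last char: 'l')
  sorted[9] = ljkjllkk$ljljllk  (last char: 'k')
  sorted[10] = ljljllkljkjllkk$  (last char: '$')
  sorted[11] = ljllkljkjllkk$lj  (last char: 'j')
  sorted[12] = lkk$ljljllkljkjl  (last char: 'l')
  sorted[13] = lkljkjllkk$ljljl  (last char: 'l')
  sorted[14] = llkk$ljljllkljkj  (last char: 'j')
  sorted[15] = llkljkjllkk$ljlj  (last char: 'j')
Last column: kllklkjllk$jlljj
Original string S is at sorted index 10

Answer: kllklkjllk$jlljj
10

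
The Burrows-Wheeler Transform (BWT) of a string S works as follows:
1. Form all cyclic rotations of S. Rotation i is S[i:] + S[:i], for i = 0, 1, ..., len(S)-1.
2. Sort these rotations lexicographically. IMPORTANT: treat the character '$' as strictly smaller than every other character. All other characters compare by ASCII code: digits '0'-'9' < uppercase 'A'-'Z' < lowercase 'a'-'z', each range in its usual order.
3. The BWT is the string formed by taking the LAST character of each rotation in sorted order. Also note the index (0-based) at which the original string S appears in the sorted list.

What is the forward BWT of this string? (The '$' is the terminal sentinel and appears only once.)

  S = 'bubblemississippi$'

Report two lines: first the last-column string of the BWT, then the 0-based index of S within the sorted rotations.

All 18 rotations (rotation i = S[i:]+S[:i]):
  rot[0] = bubblemississippi$
  rot[1] = ubblemississippi$b
  rot[2] = bblemississippi$bu
  rot[3] = blemississippi$bub
  rot[4] = lemississippi$bubb
  rot[5] = emississippi$bubbl
  rot[6] = mississippi$bubble
  rot[7] = ississippi$bubblem
  rot[8] = ssissippi$bubblemi
  rot[9] = sissippi$bubblemis
  rot[10] = issippi$bubblemiss
  rot[11] = ssippi$bubblemissi
  rot[12] = sippi$bubblemissis
  rot[13] = ippi$bubblemississ
  rot[14] = ppi$bubblemississi
  rot[15] = pi$bubblemississip
  rot[16] = i$bubblemississipp
  rot[17] = $bubblemississippi
Sorted (with $ < everything):
  sorted[0] = $bubblemississippi  (last char: 'i')
  sorted[1] = bblemississippi$bu  (last char: 'u')
  sorted[2] = blemississippi$bub  (last char: 'b')
  sorted[3] = bubblemississippi$  (last char: '$')
  sorted[4] = emississippi$bubbl  (last char: 'l')
  sorted[5] = i$bubblemississipp  (last char: 'p')
  sorted[6] = ippi$bubblemississ  (last char: 's')
  sorted[7] = issippi$bubblemiss  (last char: 's')
  sorted[8] = ississippi$bubblem  (last char: 'm')
  sorted[9] = lemississippi$bubb  (last char: 'b')
  sorted[10] = mississippi$bubble  (last char: 'e')
  sorted[11] = pi$bubblemississip  (last char: 'p')
  sorted[12] = ppi$bubblemississi  (last char: 'i')
  sorted[13] = sippi$bubblemissis  (last char: 's')
  sorted[14] = sissippi$bubblemis  (last char: 's')
  sorted[15] = ssippi$bubblemissi  (last char: 'i')
  sorted[16] = ssissippi$bubblemi  (last char: 'i')
  sorted[17] = ubblemississippi$b  (last char: 'b')
Last column: iub$lpssmbepissiib
Original string S is at sorted index 3

Answer: iub$lpssmbepissiib
3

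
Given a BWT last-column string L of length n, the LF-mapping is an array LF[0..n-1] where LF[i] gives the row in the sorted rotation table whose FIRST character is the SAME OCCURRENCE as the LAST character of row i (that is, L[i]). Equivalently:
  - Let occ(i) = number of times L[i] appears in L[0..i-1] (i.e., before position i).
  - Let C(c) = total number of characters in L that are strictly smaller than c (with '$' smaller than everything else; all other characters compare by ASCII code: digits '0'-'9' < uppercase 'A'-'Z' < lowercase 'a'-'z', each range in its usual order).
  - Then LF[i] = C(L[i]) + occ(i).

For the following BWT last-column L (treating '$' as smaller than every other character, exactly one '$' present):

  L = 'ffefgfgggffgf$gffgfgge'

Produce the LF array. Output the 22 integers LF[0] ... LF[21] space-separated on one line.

Char counts: '$':1, 'e':2, 'f':10, 'g':9
C (first-col start): C('$')=0, C('e')=1, C('f')=3, C('g')=13
L[0]='f': occ=0, LF[0]=C('f')+0=3+0=3
L[1]='f': occ=1, LF[1]=C('f')+1=3+1=4
L[2]='e': occ=0, LF[2]=C('e')+0=1+0=1
L[3]='f': occ=2, LF[3]=C('f')+2=3+2=5
L[4]='g': occ=0, LF[4]=C('g')+0=13+0=13
L[5]='f': occ=3, LF[5]=C('f')+3=3+3=6
L[6]='g': occ=1, LF[6]=C('g')+1=13+1=14
L[7]='g': occ=2, LF[7]=C('g')+2=13+2=15
L[8]='g': occ=3, LF[8]=C('g')+3=13+3=16
L[9]='f': occ=4, LF[9]=C('f')+4=3+4=7
L[10]='f': occ=5, LF[10]=C('f')+5=3+5=8
L[11]='g': occ=4, LF[11]=C('g')+4=13+4=17
L[12]='f': occ=6, LF[12]=C('f')+6=3+6=9
L[13]='$': occ=0, LF[13]=C('$')+0=0+0=0
L[14]='g': occ=5, LF[14]=C('g')+5=13+5=18
L[15]='f': occ=7, LF[15]=C('f')+7=3+7=10
L[16]='f': occ=8, LF[16]=C('f')+8=3+8=11
L[17]='g': occ=6, LF[17]=C('g')+6=13+6=19
L[18]='f': occ=9, LF[18]=C('f')+9=3+9=12
L[19]='g': occ=7, LF[19]=C('g')+7=13+7=20
L[20]='g': occ=8, LF[20]=C('g')+8=13+8=21
L[21]='e': occ=1, LF[21]=C('e')+1=1+1=2

Answer: 3 4 1 5 13 6 14 15 16 7 8 17 9 0 18 10 11 19 12 20 21 2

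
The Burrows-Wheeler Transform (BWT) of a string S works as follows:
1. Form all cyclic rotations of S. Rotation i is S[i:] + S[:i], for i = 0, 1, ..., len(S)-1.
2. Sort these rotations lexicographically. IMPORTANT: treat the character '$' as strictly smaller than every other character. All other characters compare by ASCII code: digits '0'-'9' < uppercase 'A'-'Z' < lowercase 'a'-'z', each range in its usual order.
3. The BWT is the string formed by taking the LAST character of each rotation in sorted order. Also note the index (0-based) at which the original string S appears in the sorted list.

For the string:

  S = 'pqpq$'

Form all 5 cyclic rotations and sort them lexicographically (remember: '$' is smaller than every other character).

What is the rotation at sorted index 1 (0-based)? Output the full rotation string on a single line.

Answer: pq$pq

Derivation:
All 5 rotations (rotation i = S[i:]+S[:i]):
  rot[0] = pqpq$
  rot[1] = qpq$p
  rot[2] = pq$pq
  rot[3] = q$pqp
  rot[4] = $pqpq
Sorted (with $ < everything):
  sorted[0] = $pqpq
  sorted[1] = pq$pq
  sorted[2] = pqpq$
  sorted[3] = q$pqp
  sorted[4] = qpq$p
sorted[1] = pq$pq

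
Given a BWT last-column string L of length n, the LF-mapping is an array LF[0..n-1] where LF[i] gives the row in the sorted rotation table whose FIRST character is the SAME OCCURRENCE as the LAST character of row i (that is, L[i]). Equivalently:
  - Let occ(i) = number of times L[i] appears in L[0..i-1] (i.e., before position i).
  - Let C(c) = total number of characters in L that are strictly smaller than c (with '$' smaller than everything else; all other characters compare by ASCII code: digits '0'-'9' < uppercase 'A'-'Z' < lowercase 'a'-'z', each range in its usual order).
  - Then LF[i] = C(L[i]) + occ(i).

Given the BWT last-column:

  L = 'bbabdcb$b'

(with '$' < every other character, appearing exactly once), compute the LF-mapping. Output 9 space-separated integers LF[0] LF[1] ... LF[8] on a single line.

Char counts: '$':1, 'a':1, 'b':5, 'c':1, 'd':1
C (first-col start): C('$')=0, C('a')=1, C('b')=2, C('c')=7, C('d')=8
L[0]='b': occ=0, LF[0]=C('b')+0=2+0=2
L[1]='b': occ=1, LF[1]=C('b')+1=2+1=3
L[2]='a': occ=0, LF[2]=C('a')+0=1+0=1
L[3]='b': occ=2, LF[3]=C('b')+2=2+2=4
L[4]='d': occ=0, LF[4]=C('d')+0=8+0=8
L[5]='c': occ=0, LF[5]=C('c')+0=7+0=7
L[6]='b': occ=3, LF[6]=C('b')+3=2+3=5
L[7]='$': occ=0, LF[7]=C('$')+0=0+0=0
L[8]='b': occ=4, LF[8]=C('b')+4=2+4=6

Answer: 2 3 1 4 8 7 5 0 6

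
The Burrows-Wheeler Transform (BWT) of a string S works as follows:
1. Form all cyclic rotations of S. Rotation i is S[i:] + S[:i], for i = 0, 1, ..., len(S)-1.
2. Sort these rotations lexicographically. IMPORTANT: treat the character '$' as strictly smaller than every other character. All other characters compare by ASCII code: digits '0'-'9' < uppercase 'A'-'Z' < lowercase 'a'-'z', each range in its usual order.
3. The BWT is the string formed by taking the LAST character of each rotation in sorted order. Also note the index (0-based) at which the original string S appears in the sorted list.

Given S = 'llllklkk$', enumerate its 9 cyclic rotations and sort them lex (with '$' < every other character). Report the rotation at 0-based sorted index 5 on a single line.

Answer: lklkk$lll

Derivation:
All 9 rotations (rotation i = S[i:]+S[:i]):
  rot[0] = llllklkk$
  rot[1] = lllklkk$l
  rot[2] = llklkk$ll
  rot[3] = lklkk$lll
  rot[4] = klkk$llll
  rot[5] = lkk$llllk
  rot[6] = kk$llllkl
  rot[7] = k$llllklk
  rot[8] = $llllklkk
Sorted (with $ < everything):
  sorted[0] = $llllklkk
  sorted[1] = k$llllklk
  sorted[2] = kk$llllkl
  sorted[3] = klkk$llll
  sorted[4] = lkk$llllk
  sorted[5] = lklkk$lll
  sorted[6] = llklkk$ll
  sorted[7] = lllklkk$l
  sorted[8] = llllklkk$
sorted[5] = lklkk$lll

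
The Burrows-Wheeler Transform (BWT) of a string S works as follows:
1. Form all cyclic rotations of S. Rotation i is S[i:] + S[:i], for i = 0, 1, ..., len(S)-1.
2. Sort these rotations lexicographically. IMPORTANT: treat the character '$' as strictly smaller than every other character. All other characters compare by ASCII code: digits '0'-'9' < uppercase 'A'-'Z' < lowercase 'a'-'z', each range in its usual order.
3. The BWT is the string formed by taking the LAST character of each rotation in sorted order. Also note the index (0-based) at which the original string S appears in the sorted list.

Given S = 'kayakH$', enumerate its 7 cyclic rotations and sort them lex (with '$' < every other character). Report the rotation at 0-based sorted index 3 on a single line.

All 7 rotations (rotation i = S[i:]+S[:i]):
  rot[0] = kayakH$
  rot[1] = ayakH$k
  rot[2] = yakH$ka
  rot[3] = akH$kay
  rot[4] = kH$kaya
  rot[5] = H$kayak
  rot[6] = $kayakH
Sorted (with $ < everything):
  sorted[0] = $kayakH
  sorted[1] = H$kayak
  sorted[2] = akH$kay
  sorted[3] = ayakH$k
  sorted[4] = kH$kaya
  sorted[5] = kayakH$
  sorted[6] = yakH$ka
sorted[3] = ayakH$k

Answer: ayakH$k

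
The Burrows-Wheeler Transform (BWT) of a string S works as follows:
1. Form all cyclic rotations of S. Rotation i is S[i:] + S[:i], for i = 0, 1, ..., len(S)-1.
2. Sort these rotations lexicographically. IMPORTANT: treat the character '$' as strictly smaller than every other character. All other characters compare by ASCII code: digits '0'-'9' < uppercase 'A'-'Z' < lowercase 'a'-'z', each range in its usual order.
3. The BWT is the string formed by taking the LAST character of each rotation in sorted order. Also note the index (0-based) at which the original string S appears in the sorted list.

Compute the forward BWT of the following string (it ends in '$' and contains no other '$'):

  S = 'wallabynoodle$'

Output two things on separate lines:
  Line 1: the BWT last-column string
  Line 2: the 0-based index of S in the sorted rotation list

Answer: elwaolldayon$b
12

Derivation:
All 14 rotations (rotation i = S[i:]+S[:i]):
  rot[0] = wallabynoodle$
  rot[1] = allabynoodle$w
  rot[2] = llabynoodle$wa
  rot[3] = labynoodle$wal
  rot[4] = abynoodle$wall
  rot[5] = bynoodle$walla
  rot[6] = ynoodle$wallab
  rot[7] = noodle$wallaby
  rot[8] = oodle$wallabyn
  rot[9] = odle$wallabyno
  rot[10] = dle$wallabynoo
  rot[11] = le$wallabynood
  rot[12] = e$wallabynoodl
  rot[13] = $wallabynoodle
Sorted (with $ < everything):
  sorted[0] = $wallabynoodle  (last char: 'e')
  sorted[1] = abynoodle$wall  (last char: 'l')
  sorted[2] = allabynoodle$w  (last char: 'w')
  sorted[3] = bynoodle$walla  (last char: 'a')
  sorted[4] = dle$wallabynoo  (last char: 'o')
  sorted[5] = e$wallabynoodl  (last char: 'l')
  sorted[6] = labynoodle$wal  (last char: 'l')
  sorted[7] = le$wallabynood  (last char: 'd')
  sorted[8] = llabynoodle$wa  (last char: 'a')
  sorted[9] = noodle$wallaby  (last char: 'y')
  sorted[10] = odle$wallabyno  (last char: 'o')
  sorted[11] = oodle$wallabyn  (last char: 'n')
  sorted[12] = wallabynoodle$  (last char: '$')
  sorted[13] = ynoodle$wallab  (last char: 'b')
Last column: elwaolldayon$b
Original string S is at sorted index 12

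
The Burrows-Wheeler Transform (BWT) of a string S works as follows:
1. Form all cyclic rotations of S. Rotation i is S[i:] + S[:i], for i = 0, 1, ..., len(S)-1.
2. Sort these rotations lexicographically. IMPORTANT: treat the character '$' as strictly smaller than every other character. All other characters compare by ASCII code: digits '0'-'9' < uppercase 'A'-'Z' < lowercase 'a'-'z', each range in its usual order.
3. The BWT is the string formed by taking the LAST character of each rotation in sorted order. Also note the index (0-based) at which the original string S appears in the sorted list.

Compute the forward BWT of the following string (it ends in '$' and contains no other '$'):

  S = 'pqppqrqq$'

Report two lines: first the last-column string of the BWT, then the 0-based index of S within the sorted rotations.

All 9 rotations (rotation i = S[i:]+S[:i]):
  rot[0] = pqppqrqq$
  rot[1] = qppqrqq$p
  rot[2] = ppqrqq$pq
  rot[3] = pqrqq$pqp
  rot[4] = qrqq$pqpp
  rot[5] = rqq$pqppq
  rot[6] = qq$pqppqr
  rot[7] = q$pqppqrq
  rot[8] = $pqppqrqq
Sorted (with $ < everything):
  sorted[0] = $pqppqrqq  (last char: 'q')
  sorted[1] = ppqrqq$pq  (last char: 'q')
  sorted[2] = pqppqrqq$  (last char: '$')
  sorted[3] = pqrqq$pqp  (last char: 'p')
  sorted[4] = q$pqppqrq  (last char: 'q')
  sorted[5] = qppqrqq$p  (last char: 'p')
  sorted[6] = qq$pqppqr  (last char: 'r')
  sorted[7] = qrqq$pqpp  (last char: 'p')
  sorted[8] = rqq$pqppq  (last char: 'q')
Last column: qq$pqprpq
Original string S is at sorted index 2

Answer: qq$pqprpq
2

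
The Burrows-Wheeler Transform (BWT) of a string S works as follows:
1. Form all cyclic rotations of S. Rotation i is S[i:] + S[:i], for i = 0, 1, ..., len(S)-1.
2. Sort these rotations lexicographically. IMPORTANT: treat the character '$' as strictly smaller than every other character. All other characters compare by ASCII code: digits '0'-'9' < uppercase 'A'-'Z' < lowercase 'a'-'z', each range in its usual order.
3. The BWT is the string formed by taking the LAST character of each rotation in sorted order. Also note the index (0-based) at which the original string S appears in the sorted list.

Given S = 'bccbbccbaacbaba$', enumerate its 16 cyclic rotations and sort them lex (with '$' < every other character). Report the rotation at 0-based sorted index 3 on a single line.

Answer: aba$bccbbccbaacb

Derivation:
All 16 rotations (rotation i = S[i:]+S[:i]):
  rot[0] = bccbbccbaacbaba$
  rot[1] = ccbbccbaacbaba$b
  rot[2] = cbbccbaacbaba$bc
  rot[3] = bbccbaacbaba$bcc
  rot[4] = bccbaacbaba$bccb
  rot[5] = ccbaacbaba$bccbb
  rot[6] = cbaacbaba$bccbbc
  rot[7] = baacbaba$bccbbcc
  rot[8] = aacbaba$bccbbccb
  rot[9] = acbaba$bccbbccba
  rot[10] = cbaba$bccbbccbaa
  rot[11] = baba$bccbbccbaac
  rot[12] = aba$bccbbccbaacb
  rot[13] = ba$bccbbccbaacba
  rot[14] = a$bccbbccbaacbab
  rot[15] = $bccbbccbaacbaba
Sorted (with $ < everything):
  sorted[0] = $bccbbccbaacbaba
  sorted[1] = a$bccbbccbaacbab
  sorted[2] = aacbaba$bccbbccb
  sorted[3] = aba$bccbbccbaacb
  sorted[4] = acbaba$bccbbccba
  sorted[5] = ba$bccbbccbaacba
  sorted[6] = baacbaba$bccbbcc
  sorted[7] = baba$bccbbccbaac
  sorted[8] = bbccbaacbaba$bcc
  sorted[9] = bccbaacbaba$bccb
  sorted[10] = bccbbccbaacbaba$
  sorted[11] = cbaacbaba$bccbbc
  sorted[12] = cbaba$bccbbccbaa
  sorted[13] = cbbccbaacbaba$bc
  sorted[14] = ccbaacbaba$bccbb
  sorted[15] = ccbbccbaacbaba$b
sorted[3] = aba$bccbbccbaacb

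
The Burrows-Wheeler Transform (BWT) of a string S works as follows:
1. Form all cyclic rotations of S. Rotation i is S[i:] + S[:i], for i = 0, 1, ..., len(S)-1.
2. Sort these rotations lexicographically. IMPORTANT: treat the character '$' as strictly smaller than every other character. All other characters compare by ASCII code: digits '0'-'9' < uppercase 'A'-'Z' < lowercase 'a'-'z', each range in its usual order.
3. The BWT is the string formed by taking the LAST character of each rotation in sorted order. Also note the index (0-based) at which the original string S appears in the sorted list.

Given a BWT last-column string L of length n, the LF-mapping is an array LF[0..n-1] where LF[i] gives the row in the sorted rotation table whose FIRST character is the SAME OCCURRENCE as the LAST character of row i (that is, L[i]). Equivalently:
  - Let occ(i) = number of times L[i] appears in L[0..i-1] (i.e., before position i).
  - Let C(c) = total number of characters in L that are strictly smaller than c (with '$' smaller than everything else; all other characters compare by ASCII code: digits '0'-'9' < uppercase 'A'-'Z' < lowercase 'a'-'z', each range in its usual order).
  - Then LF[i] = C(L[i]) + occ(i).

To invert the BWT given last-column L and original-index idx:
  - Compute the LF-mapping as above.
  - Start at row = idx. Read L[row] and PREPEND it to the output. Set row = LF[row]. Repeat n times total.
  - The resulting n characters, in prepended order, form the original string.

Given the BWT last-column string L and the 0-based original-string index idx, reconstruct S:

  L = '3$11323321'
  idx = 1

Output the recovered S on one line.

LF mapping: 6 0 1 2 7 4 8 9 5 3
Walk LF starting at row 1, prepending L[row]:
  step 1: row=1, L[1]='$', prepend. Next row=LF[1]=0
  step 2: row=0, L[0]='3', prepend. Next row=LF[0]=6
  step 3: row=6, L[6]='3', prepend. Next row=LF[6]=8
  step 4: row=8, L[8]='2', prepend. Next row=LF[8]=5
  step 5: row=5, L[5]='2', prepend. Next row=LF[5]=4
  step 6: row=4, L[4]='3', prepend. Next row=LF[4]=7
  step 7: row=7, L[7]='3', prepend. Next row=LF[7]=9
  step 8: row=9, L[9]='1', prepend. Next row=LF[9]=3
  step 9: row=3, L[3]='1', prepend. Next row=LF[3]=2
  step 10: row=2, L[2]='1', prepend. Next row=LF[2]=1
Reversed output: 111332233$

Answer: 111332233$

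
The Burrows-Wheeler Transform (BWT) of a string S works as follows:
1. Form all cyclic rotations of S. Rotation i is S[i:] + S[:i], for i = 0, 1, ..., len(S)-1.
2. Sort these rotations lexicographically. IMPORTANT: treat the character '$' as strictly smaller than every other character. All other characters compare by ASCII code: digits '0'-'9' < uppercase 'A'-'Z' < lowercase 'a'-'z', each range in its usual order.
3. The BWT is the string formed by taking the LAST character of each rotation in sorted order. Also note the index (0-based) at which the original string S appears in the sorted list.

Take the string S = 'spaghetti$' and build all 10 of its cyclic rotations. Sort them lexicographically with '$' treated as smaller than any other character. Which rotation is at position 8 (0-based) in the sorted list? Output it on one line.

All 10 rotations (rotation i = S[i:]+S[:i]):
  rot[0] = spaghetti$
  rot[1] = paghetti$s
  rot[2] = aghetti$sp
  rot[3] = ghetti$spa
  rot[4] = hetti$spag
  rot[5] = etti$spagh
  rot[6] = tti$spaghe
  rot[7] = ti$spaghet
  rot[8] = i$spaghett
  rot[9] = $spaghetti
Sorted (with $ < everything):
  sorted[0] = $spaghetti
  sorted[1] = aghetti$sp
  sorted[2] = etti$spagh
  sorted[3] = ghetti$spa
  sorted[4] = hetti$spag
  sorted[5] = i$spaghett
  sorted[6] = paghetti$s
  sorted[7] = spaghetti$
  sorted[8] = ti$spaghet
  sorted[9] = tti$spaghe
sorted[8] = ti$spaghet

Answer: ti$spaghet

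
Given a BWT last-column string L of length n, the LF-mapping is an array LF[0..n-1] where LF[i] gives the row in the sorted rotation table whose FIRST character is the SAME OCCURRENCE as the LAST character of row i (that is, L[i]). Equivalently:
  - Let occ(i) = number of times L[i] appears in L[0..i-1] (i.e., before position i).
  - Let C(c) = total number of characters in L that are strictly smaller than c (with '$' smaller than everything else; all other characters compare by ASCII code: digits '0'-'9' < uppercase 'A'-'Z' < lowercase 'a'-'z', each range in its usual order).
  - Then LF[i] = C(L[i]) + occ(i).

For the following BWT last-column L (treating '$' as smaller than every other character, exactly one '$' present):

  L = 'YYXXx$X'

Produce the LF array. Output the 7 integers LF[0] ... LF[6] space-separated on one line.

Answer: 4 5 1 2 6 0 3

Derivation:
Char counts: '$':1, 'X':3, 'Y':2, 'x':1
C (first-col start): C('$')=0, C('X')=1, C('Y')=4, C('x')=6
L[0]='Y': occ=0, LF[0]=C('Y')+0=4+0=4
L[1]='Y': occ=1, LF[1]=C('Y')+1=4+1=5
L[2]='X': occ=0, LF[2]=C('X')+0=1+0=1
L[3]='X': occ=1, LF[3]=C('X')+1=1+1=2
L[4]='x': occ=0, LF[4]=C('x')+0=6+0=6
L[5]='$': occ=0, LF[5]=C('$')+0=0+0=0
L[6]='X': occ=2, LF[6]=C('X')+2=1+2=3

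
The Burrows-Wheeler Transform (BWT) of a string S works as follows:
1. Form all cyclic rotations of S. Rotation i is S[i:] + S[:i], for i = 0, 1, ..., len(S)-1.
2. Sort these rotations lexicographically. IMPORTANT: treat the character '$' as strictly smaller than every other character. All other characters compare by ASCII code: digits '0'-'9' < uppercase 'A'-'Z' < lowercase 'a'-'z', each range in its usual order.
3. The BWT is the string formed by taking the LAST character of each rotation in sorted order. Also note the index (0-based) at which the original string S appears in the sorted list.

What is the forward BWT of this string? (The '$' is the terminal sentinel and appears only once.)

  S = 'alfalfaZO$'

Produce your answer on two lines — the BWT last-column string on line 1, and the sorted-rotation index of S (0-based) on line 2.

All 10 rotations (rotation i = S[i:]+S[:i]):
  rot[0] = alfalfaZO$
  rot[1] = lfalfaZO$a
  rot[2] = falfaZO$al
  rot[3] = alfaZO$alf
  rot[4] = lfaZO$alfa
  rot[5] = faZO$alfal
  rot[6] = aZO$alfalf
  rot[7] = ZO$alfalfa
  rot[8] = O$alfalfaZ
  rot[9] = $alfalfaZO
Sorted (with $ < everything):
  sorted[0] = $alfalfaZO  (last char: 'O')
  sorted[1] = O$alfalfaZ  (last char: 'Z')
  sorted[2] = ZO$alfalfa  (last char: 'a')
  sorted[3] = aZO$alfalf  (last char: 'f')
  sorted[4] = alfaZO$alf  (last char: 'f')
  sorted[5] = alfalfaZO$  (last char: '$')
  sorted[6] = faZO$alfal  (last char: 'l')
  sorted[7] = falfaZO$al  (last char: 'l')
  sorted[8] = lfaZO$alfa  (last char: 'a')
  sorted[9] = lfalfaZO$a  (last char: 'a')
Last column: OZaff$llaa
Original string S is at sorted index 5

Answer: OZaff$llaa
5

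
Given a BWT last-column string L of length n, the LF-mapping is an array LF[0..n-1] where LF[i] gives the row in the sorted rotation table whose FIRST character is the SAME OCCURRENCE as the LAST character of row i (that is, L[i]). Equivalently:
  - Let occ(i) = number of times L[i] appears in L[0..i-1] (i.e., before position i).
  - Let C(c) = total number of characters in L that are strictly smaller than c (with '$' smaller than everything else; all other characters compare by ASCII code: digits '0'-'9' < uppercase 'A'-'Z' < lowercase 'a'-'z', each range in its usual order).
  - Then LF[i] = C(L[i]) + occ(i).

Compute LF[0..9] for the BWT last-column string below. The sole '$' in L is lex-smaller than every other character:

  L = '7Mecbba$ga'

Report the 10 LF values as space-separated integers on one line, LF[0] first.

Char counts: '$':1, '7':1, 'M':1, 'a':2, 'b':2, 'c':1, 'e':1, 'g':1
C (first-col start): C('$')=0, C('7')=1, C('M')=2, C('a')=3, C('b')=5, C('c')=7, C('e')=8, C('g')=9
L[0]='7': occ=0, LF[0]=C('7')+0=1+0=1
L[1]='M': occ=0, LF[1]=C('M')+0=2+0=2
L[2]='e': occ=0, LF[2]=C('e')+0=8+0=8
L[3]='c': occ=0, LF[3]=C('c')+0=7+0=7
L[4]='b': occ=0, LF[4]=C('b')+0=5+0=5
L[5]='b': occ=1, LF[5]=C('b')+1=5+1=6
L[6]='a': occ=0, LF[6]=C('a')+0=3+0=3
L[7]='$': occ=0, LF[7]=C('$')+0=0+0=0
L[8]='g': occ=0, LF[8]=C('g')+0=9+0=9
L[9]='a': occ=1, LF[9]=C('a')+1=3+1=4

Answer: 1 2 8 7 5 6 3 0 9 4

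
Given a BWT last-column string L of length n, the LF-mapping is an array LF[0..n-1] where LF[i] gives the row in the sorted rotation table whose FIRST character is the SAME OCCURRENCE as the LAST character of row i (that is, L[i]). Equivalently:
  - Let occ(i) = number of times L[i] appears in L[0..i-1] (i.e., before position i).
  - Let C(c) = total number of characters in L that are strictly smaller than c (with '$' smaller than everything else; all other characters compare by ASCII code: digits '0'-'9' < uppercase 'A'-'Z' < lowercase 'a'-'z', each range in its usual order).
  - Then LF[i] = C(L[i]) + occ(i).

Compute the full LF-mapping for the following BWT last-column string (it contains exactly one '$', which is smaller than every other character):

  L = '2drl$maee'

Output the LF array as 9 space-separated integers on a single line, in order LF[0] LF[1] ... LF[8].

Answer: 1 3 8 6 0 7 2 4 5

Derivation:
Char counts: '$':1, '2':1, 'a':1, 'd':1, 'e':2, 'l':1, 'm':1, 'r':1
C (first-col start): C('$')=0, C('2')=1, C('a')=2, C('d')=3, C('e')=4, C('l')=6, C('m')=7, C('r')=8
L[0]='2': occ=0, LF[0]=C('2')+0=1+0=1
L[1]='d': occ=0, LF[1]=C('d')+0=3+0=3
L[2]='r': occ=0, LF[2]=C('r')+0=8+0=8
L[3]='l': occ=0, LF[3]=C('l')+0=6+0=6
L[4]='$': occ=0, LF[4]=C('$')+0=0+0=0
L[5]='m': occ=0, LF[5]=C('m')+0=7+0=7
L[6]='a': occ=0, LF[6]=C('a')+0=2+0=2
L[7]='e': occ=0, LF[7]=C('e')+0=4+0=4
L[8]='e': occ=1, LF[8]=C('e')+1=4+1=5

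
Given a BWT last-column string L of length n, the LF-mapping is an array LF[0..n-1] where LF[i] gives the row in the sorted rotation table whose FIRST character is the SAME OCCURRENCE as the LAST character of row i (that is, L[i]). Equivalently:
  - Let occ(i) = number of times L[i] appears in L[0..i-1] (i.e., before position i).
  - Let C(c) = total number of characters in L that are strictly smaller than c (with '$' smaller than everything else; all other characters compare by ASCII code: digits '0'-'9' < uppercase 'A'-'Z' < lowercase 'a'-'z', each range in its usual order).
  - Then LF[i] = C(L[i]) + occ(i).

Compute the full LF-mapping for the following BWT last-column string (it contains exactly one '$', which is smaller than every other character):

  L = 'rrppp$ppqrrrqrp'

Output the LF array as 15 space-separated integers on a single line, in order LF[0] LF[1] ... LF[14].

Answer: 9 10 1 2 3 0 4 5 7 11 12 13 8 14 6

Derivation:
Char counts: '$':1, 'p':6, 'q':2, 'r':6
C (first-col start): C('$')=0, C('p')=1, C('q')=7, C('r')=9
L[0]='r': occ=0, LF[0]=C('r')+0=9+0=9
L[1]='r': occ=1, LF[1]=C('r')+1=9+1=10
L[2]='p': occ=0, LF[2]=C('p')+0=1+0=1
L[3]='p': occ=1, LF[3]=C('p')+1=1+1=2
L[4]='p': occ=2, LF[4]=C('p')+2=1+2=3
L[5]='$': occ=0, LF[5]=C('$')+0=0+0=0
L[6]='p': occ=3, LF[6]=C('p')+3=1+3=4
L[7]='p': occ=4, LF[7]=C('p')+4=1+4=5
L[8]='q': occ=0, LF[8]=C('q')+0=7+0=7
L[9]='r': occ=2, LF[9]=C('r')+2=9+2=11
L[10]='r': occ=3, LF[10]=C('r')+3=9+3=12
L[11]='r': occ=4, LF[11]=C('r')+4=9+4=13
L[12]='q': occ=1, LF[12]=C('q')+1=7+1=8
L[13]='r': occ=5, LF[13]=C('r')+5=9+5=14
L[14]='p': occ=5, LF[14]=C('p')+5=1+5=6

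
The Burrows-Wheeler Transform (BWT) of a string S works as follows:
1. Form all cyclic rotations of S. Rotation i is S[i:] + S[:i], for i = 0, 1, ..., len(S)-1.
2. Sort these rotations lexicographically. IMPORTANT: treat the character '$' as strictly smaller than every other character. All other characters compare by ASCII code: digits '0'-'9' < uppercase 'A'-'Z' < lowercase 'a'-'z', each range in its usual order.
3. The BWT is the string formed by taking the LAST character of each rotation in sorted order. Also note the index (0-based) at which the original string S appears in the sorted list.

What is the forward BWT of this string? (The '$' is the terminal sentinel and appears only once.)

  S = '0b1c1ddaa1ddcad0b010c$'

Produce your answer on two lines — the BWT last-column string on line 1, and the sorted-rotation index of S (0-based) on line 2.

Answer: cbd$10bcaadc0001dadd11
3

Derivation:
All 22 rotations (rotation i = S[i:]+S[:i]):
  rot[0] = 0b1c1ddaa1ddcad0b010c$
  rot[1] = b1c1ddaa1ddcad0b010c$0
  rot[2] = 1c1ddaa1ddcad0b010c$0b
  rot[3] = c1ddaa1ddcad0b010c$0b1
  rot[4] = 1ddaa1ddcad0b010c$0b1c
  rot[5] = ddaa1ddcad0b010c$0b1c1
  rot[6] = daa1ddcad0b010c$0b1c1d
  rot[7] = aa1ddcad0b010c$0b1c1dd
  rot[8] = a1ddcad0b010c$0b1c1dda
  rot[9] = 1ddcad0b010c$0b1c1ddaa
  rot[10] = ddcad0b010c$0b1c1ddaa1
  rot[11] = dcad0b010c$0b1c1ddaa1d
  rot[12] = cad0b010c$0b1c1ddaa1dd
  rot[13] = ad0b010c$0b1c1ddaa1ddc
  rot[14] = d0b010c$0b1c1ddaa1ddca
  rot[15] = 0b010c$0b1c1ddaa1ddcad
  rot[16] = b010c$0b1c1ddaa1ddcad0
  rot[17] = 010c$0b1c1ddaa1ddcad0b
  rot[18] = 10c$0b1c1ddaa1ddcad0b0
  rot[19] = 0c$0b1c1ddaa1ddcad0b01
  rot[20] = c$0b1c1ddaa1ddcad0b010
  rot[21] = $0b1c1ddaa1ddcad0b010c
Sorted (with $ < everything):
  sorted[0] = $0b1c1ddaa1ddcad0b010c  (last char: 'c')
  sorted[1] = 010c$0b1c1ddaa1ddcad0b  (last char: 'b')
  sorted[2] = 0b010c$0b1c1ddaa1ddcad  (last char: 'd')
  sorted[3] = 0b1c1ddaa1ddcad0b010c$  (last char: '$')
  sorted[4] = 0c$0b1c1ddaa1ddcad0b01  (last char: '1')
  sorted[5] = 10c$0b1c1ddaa1ddcad0b0  (last char: '0')
  sorted[6] = 1c1ddaa1ddcad0b010c$0b  (last char: 'b')
  sorted[7] = 1ddaa1ddcad0b010c$0b1c  (last char: 'c')
  sorted[8] = 1ddcad0b010c$0b1c1ddaa  (last char: 'a')
  sorted[9] = a1ddcad0b010c$0b1c1dda  (last char: 'a')
  sorted[10] = aa1ddcad0b010c$0b1c1dd  (last char: 'd')
  sorted[11] = ad0b010c$0b1c1ddaa1ddc  (last char: 'c')
  sorted[12] = b010c$0b1c1ddaa1ddcad0  (last char: '0')
  sorted[13] = b1c1ddaa1ddcad0b010c$0  (last char: '0')
  sorted[14] = c$0b1c1ddaa1ddcad0b010  (last char: '0')
  sorted[15] = c1ddaa1ddcad0b010c$0b1  (last char: '1')
  sorted[16] = cad0b010c$0b1c1ddaa1dd  (last char: 'd')
  sorted[17] = d0b010c$0b1c1ddaa1ddca  (last char: 'a')
  sorted[18] = daa1ddcad0b010c$0b1c1d  (last char: 'd')
  sorted[19] = dcad0b010c$0b1c1ddaa1d  (last char: 'd')
  sorted[20] = ddaa1ddcad0b010c$0b1c1  (last char: '1')
  sorted[21] = ddcad0b010c$0b1c1ddaa1  (last char: '1')
Last column: cbd$10bcaadc0001dadd11
Original string S is at sorted index 3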